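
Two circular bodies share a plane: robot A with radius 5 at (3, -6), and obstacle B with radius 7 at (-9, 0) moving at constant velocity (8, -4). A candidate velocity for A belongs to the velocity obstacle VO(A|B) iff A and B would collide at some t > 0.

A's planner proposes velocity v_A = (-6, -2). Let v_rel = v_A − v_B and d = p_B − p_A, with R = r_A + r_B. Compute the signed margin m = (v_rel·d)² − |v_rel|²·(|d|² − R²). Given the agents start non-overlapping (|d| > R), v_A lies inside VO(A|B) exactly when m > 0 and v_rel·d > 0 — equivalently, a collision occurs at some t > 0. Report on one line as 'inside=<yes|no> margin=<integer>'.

d = (-12, 6),  |d|² = 180;  R = 5+7 = 12,  c = 180−12² = 36
v_rel = (-14, 2),  |v_rel|² = 200;  v_rel·d = (-14)·(-12) + (2)·(6) = 180
200·t² − 360·t + 36 = 0  ⇒  m = 180² − 200·36 = 25200
m = 25200 > 0,  v_rel·d = 180 > 0  ⇒  inside

inside=yes margin=25200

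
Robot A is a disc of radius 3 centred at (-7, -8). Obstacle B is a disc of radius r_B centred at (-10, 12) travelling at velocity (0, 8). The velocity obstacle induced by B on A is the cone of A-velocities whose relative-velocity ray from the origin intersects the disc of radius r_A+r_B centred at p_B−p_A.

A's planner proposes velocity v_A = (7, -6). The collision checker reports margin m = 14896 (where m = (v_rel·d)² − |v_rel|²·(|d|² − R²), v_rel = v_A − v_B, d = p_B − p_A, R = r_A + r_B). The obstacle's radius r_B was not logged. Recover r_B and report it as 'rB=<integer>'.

m = 14896
d = (-3, 20);  v_rel = (7, -14),  |v_rel|² = 245
v_rel×d = (7)·(20) − (-14)·(-3) = 98
since m = R²·245 − 98²:  R² = (9604 + 14896) / 245 = 100
R = √100 = 10  ⇒  r_B = 10 − 3 = 7

rB=7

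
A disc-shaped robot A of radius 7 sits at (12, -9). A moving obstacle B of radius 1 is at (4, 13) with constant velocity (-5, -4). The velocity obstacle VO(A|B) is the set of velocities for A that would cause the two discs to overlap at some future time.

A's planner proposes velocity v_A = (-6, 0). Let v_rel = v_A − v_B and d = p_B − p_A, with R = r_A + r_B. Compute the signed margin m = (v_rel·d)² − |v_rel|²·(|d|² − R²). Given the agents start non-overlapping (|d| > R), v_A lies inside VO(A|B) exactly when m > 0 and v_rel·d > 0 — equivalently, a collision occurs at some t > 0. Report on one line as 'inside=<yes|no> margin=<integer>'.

d = (-8, 22),  |d|² = 548;  R = 7+1 = 8,  c = 548−8² = 484
v_rel = (-1, 4),  |v_rel|² = 17;  v_rel·d = (-1)·(-8) + (4)·(22) = 96
17·t² − 192·t + 484 = 0  ⇒  m = 96² − 17·484 = 988
m = 988 > 0,  v_rel·d = 96 > 0  ⇒  inside

inside=yes margin=988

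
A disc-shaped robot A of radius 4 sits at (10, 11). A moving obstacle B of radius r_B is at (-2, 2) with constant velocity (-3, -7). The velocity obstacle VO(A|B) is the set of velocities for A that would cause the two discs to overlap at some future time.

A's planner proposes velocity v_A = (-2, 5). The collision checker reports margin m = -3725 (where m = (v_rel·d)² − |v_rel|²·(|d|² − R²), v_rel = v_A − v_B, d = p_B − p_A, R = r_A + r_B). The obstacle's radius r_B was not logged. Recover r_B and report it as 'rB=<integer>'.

m = -3725
d = (-12, -9);  v_rel = (1, 12),  |v_rel|² = 145
v_rel×d = (1)·(-9) − (12)·(-12) = 135
since m = R²·145 − 135²:  R² = (18225 + -3725) / 145 = 100
R = √100 = 10  ⇒  r_B = 10 − 4 = 6

rB=6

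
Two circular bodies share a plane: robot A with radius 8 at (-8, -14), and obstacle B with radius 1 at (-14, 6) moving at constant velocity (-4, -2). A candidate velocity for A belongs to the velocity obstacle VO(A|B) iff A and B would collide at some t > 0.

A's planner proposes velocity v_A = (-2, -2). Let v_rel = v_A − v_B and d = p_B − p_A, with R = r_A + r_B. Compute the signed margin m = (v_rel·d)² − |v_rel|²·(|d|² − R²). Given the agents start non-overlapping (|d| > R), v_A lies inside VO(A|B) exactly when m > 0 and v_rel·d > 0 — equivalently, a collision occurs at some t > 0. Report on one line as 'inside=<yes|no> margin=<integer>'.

d = (-6, 20),  |d|² = 436;  R = 8+1 = 9,  c = 436−9² = 355
v_rel = (2, 0),  |v_rel|² = 4;  v_rel·d = (2)·(-6) + (0)·(20) = -12
4·t² + 24·t + 355 = 0  ⇒  m = (-12)² − 4·355 = -1276
m = -1276 < 0,  v_rel·d = -12 < 0  ⇒  outside

inside=no margin=-1276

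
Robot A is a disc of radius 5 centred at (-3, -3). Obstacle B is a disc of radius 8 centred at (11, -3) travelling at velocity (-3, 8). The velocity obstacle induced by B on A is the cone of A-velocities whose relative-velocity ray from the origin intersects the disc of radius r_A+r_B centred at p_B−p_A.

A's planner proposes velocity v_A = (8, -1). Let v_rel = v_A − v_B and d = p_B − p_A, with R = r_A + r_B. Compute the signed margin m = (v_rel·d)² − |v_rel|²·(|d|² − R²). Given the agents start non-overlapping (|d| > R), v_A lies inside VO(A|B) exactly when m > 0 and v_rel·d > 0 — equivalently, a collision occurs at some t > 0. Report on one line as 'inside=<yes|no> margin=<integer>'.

d = (14, 0),  |d|² = 196;  R = 5+8 = 13,  c = 196−13² = 27
v_rel = (11, -9),  |v_rel|² = 202;  v_rel·d = (11)·(14) + (-9)·(0) = 154
202·t² − 308·t + 27 = 0  ⇒  m = 154² − 202·27 = 18262
m = 18262 > 0,  v_rel·d = 154 > 0  ⇒  inside

inside=yes margin=18262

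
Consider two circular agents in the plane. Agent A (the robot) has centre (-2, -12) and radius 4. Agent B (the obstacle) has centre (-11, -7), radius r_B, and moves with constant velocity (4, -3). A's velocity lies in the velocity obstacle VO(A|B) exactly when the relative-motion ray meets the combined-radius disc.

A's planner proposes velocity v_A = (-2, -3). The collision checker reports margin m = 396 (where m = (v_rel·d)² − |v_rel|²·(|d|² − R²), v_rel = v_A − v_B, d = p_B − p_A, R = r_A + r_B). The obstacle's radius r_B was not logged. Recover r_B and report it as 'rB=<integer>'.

m = 396
d = (-9, 5);  v_rel = (-6, 0),  |v_rel|² = 36
v_rel×d = (-6)·(5) − (0)·(-9) = -30
since m = R²·36 − (-30)²:  R² = (900 + 396) / 36 = 36
R = √36 = 6  ⇒  r_B = 6 − 4 = 2

rB=2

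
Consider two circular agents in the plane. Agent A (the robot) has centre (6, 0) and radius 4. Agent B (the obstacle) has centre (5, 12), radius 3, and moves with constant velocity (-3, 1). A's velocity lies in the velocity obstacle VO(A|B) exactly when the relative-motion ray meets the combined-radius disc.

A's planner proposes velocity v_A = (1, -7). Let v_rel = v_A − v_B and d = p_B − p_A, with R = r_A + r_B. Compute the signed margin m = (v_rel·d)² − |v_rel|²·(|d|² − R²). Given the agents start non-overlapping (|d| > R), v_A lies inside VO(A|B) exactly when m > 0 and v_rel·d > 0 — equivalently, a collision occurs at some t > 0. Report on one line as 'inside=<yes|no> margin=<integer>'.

d = (-1, 12),  |d|² = 145;  R = 4+3 = 7,  c = 145−7² = 96
v_rel = (4, -8),  |v_rel|² = 80;  v_rel·d = (4)·(-1) + (-8)·(12) = -100
80·t² + 200·t + 96 = 0  ⇒  m = (-100)² − 80·96 = 2320
m = 2320 > 0,  v_rel·d = -100 < 0  ⇒  outside

inside=no margin=2320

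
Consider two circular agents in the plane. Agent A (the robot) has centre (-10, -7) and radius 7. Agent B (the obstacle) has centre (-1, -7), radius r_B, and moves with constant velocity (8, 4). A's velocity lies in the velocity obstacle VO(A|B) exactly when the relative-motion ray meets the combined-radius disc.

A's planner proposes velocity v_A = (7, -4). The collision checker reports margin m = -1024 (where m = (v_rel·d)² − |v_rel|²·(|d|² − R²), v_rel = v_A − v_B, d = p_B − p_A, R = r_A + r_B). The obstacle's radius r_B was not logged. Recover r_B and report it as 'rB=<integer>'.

m = -1024
d = (9, 0);  v_rel = (-1, -8),  |v_rel|² = 65
v_rel×d = (-1)·(0) − (-8)·(9) = 72
since m = R²·65 − 72²:  R² = (5184 + -1024) / 65 = 64
R = √64 = 8  ⇒  r_B = 8 − 7 = 1

rB=1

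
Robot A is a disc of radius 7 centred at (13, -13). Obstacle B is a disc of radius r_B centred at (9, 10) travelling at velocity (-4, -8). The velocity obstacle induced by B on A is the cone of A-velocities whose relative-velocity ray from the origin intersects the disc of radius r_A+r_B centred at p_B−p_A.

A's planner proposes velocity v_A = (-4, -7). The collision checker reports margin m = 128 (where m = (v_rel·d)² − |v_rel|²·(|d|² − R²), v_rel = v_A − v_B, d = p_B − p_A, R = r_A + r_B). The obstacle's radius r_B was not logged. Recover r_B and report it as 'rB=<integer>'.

m = 128
d = (-4, 23);  v_rel = (0, 1),  |v_rel|² = 1
v_rel×d = (0)·(23) − (1)·(-4) = 4
since m = R²·1 − 4²:  R² = (16 + 128) / 1 = 144
R = √144 = 12  ⇒  r_B = 12 − 7 = 5

rB=5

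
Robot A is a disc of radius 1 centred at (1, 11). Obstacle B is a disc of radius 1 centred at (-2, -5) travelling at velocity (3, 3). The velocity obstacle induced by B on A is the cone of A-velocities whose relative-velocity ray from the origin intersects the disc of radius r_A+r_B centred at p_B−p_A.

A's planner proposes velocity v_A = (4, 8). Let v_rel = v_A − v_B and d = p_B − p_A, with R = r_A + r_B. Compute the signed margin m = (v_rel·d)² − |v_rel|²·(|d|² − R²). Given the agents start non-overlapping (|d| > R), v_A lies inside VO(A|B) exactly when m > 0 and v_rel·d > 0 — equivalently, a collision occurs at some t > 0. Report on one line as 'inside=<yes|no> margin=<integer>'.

d = (-3, -16),  |d|² = 265;  R = 1+1 = 2,  c = 265−2² = 261
v_rel = (1, 5),  |v_rel|² = 26;  v_rel·d = (1)·(-3) + (5)·(-16) = -83
26·t² + 166·t + 261 = 0  ⇒  m = (-83)² − 26·261 = 103
m = 103 > 0,  v_rel·d = -83 < 0  ⇒  outside

inside=no margin=103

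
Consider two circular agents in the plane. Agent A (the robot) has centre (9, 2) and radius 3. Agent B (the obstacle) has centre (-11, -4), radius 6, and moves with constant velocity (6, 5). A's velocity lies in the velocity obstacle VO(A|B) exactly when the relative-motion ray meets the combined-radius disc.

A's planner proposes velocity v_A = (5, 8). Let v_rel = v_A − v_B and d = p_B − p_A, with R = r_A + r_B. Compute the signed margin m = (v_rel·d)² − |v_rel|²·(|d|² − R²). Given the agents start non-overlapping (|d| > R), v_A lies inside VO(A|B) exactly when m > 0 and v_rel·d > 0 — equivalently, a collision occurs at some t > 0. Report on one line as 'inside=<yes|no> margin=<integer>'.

d = (-20, -6),  |d|² = 436;  R = 3+6 = 9,  c = 436−9² = 355
v_rel = (-1, 3),  |v_rel|² = 10;  v_rel·d = (-1)·(-20) + (3)·(-6) = 2
10·t² − 4·t + 355 = 0  ⇒  m = 2² − 10·355 = -3546
m = -3546 < 0,  v_rel·d = 2 > 0  ⇒  outside

inside=no margin=-3546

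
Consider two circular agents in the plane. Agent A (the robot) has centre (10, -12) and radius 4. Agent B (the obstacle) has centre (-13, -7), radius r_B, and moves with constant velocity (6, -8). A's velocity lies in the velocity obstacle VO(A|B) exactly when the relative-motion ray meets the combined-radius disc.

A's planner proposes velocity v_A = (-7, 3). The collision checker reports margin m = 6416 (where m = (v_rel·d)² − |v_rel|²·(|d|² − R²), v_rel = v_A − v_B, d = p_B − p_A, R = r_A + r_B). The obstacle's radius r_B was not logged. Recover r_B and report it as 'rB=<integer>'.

m = 6416
d = (-23, 5);  v_rel = (-13, 11),  |v_rel|² = 290
v_rel×d = (-13)·(5) − (11)·(-23) = 188
since m = R²·290 − 188²:  R² = (35344 + 6416) / 290 = 144
R = √144 = 12  ⇒  r_B = 12 − 4 = 8

rB=8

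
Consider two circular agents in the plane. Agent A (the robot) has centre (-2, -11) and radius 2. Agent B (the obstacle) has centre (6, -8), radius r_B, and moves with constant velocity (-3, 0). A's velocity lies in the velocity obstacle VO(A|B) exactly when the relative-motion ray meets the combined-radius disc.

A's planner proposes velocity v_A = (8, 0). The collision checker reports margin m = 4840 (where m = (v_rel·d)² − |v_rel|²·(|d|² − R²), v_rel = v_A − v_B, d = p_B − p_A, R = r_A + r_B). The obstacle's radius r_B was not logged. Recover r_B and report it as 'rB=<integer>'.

m = 4840
d = (8, 3);  v_rel = (11, 0),  |v_rel|² = 121
v_rel×d = (11)·(3) − (0)·(8) = 33
since m = R²·121 − 33²:  R² = (1089 + 4840) / 121 = 49
R = √49 = 7  ⇒  r_B = 7 − 2 = 5

rB=5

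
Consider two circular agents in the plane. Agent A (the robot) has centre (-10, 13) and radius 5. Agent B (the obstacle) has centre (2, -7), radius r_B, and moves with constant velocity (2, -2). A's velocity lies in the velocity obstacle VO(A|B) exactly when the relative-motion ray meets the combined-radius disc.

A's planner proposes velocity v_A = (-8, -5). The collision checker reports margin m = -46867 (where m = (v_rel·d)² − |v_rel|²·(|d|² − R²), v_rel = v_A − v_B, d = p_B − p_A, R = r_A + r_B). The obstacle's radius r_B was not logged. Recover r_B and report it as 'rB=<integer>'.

m = -46867
d = (12, -20);  v_rel = (-10, -3),  |v_rel|² = 109
v_rel×d = (-10)·(-20) − (-3)·(12) = 236
since m = R²·109 − 236²:  R² = (55696 + -46867) / 109 = 81
R = √81 = 9  ⇒  r_B = 9 − 5 = 4

rB=4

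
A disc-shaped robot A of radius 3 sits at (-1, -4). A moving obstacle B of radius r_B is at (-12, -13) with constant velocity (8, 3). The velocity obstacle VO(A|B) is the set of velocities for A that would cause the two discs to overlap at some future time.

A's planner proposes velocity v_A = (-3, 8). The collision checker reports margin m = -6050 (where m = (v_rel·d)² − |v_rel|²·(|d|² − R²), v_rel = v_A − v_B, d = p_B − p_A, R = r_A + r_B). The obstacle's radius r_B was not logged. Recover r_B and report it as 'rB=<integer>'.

m = -6050
d = (-11, -9);  v_rel = (-11, 5),  |v_rel|² = 146
v_rel×d = (-11)·(-9) − (5)·(-11) = 154
since m = R²·146 − 154²:  R² = (23716 + -6050) / 146 = 121
R = √121 = 11  ⇒  r_B = 11 − 3 = 8

rB=8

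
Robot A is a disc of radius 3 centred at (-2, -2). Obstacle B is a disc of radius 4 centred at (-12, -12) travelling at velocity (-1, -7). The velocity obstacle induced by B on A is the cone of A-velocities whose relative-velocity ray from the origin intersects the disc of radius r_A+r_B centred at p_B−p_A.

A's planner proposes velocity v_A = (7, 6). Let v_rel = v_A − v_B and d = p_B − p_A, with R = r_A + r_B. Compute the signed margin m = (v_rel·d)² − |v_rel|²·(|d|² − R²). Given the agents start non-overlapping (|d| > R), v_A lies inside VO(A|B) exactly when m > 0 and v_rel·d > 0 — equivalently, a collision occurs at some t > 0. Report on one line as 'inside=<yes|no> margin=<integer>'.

d = (-10, -10),  |d|² = 200;  R = 3+4 = 7,  c = 200−7² = 151
v_rel = (8, 13),  |v_rel|² = 233;  v_rel·d = (8)·(-10) + (13)·(-10) = -210
233·t² + 420·t + 151 = 0  ⇒  m = (-210)² − 233·151 = 8917
m = 8917 > 0,  v_rel·d = -210 < 0  ⇒  outside

inside=no margin=8917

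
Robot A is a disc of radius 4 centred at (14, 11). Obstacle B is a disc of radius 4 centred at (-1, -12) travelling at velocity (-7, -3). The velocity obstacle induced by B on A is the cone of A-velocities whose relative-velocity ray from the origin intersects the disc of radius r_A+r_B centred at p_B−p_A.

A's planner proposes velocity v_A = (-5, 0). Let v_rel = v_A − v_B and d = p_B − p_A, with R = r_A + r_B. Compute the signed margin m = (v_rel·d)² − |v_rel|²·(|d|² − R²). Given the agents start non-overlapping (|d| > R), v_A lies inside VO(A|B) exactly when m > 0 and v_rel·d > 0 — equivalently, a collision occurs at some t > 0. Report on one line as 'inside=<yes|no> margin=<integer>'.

d = (-15, -23),  |d|² = 754;  R = 4+4 = 8,  c = 754−8² = 690
v_rel = (2, 3),  |v_rel|² = 13;  v_rel·d = (2)·(-15) + (3)·(-23) = -99
13·t² + 198·t + 690 = 0  ⇒  m = (-99)² − 13·690 = 831
m = 831 > 0,  v_rel·d = -99 < 0  ⇒  outside

inside=no margin=831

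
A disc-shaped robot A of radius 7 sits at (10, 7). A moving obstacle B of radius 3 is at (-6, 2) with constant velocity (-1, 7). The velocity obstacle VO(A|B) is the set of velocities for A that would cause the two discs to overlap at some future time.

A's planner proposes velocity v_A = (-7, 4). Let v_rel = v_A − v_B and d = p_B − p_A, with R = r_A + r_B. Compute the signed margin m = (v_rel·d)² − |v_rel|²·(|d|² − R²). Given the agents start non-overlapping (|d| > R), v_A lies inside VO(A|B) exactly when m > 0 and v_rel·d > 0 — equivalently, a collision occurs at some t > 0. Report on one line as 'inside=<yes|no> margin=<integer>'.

d = (-16, -5),  |d|² = 281;  R = 7+3 = 10,  c = 281−10² = 181
v_rel = (-6, -3),  |v_rel|² = 45;  v_rel·d = (-6)·(-16) + (-3)·(-5) = 111
45·t² − 222·t + 181 = 0  ⇒  m = 111² − 45·181 = 4176
m = 4176 > 0,  v_rel·d = 111 > 0  ⇒  inside

inside=yes margin=4176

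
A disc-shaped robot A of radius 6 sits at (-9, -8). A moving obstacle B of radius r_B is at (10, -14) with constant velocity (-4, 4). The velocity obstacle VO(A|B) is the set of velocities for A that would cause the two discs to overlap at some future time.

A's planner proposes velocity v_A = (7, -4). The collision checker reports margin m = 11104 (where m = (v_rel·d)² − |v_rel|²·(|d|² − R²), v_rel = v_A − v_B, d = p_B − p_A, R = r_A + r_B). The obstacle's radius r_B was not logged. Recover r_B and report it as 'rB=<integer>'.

m = 11104
d = (19, -6);  v_rel = (11, -8),  |v_rel|² = 185
v_rel×d = (11)·(-6) − (-8)·(19) = 86
since m = R²·185 − 86²:  R² = (7396 + 11104) / 185 = 100
R = √100 = 10  ⇒  r_B = 10 − 6 = 4

rB=4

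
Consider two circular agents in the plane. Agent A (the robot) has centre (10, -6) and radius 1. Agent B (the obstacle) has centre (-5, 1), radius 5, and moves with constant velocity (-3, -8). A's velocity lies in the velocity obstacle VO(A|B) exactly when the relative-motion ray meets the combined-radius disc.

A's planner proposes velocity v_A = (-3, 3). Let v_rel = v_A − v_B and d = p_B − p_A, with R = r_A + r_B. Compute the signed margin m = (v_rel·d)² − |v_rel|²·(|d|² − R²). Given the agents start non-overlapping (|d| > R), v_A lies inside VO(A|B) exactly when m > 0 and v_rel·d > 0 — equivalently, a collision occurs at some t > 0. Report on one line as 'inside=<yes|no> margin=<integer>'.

d = (-15, 7),  |d|² = 274;  R = 1+5 = 6,  c = 274−6² = 238
v_rel = (0, 11),  |v_rel|² = 121;  v_rel·d = (0)·(-15) + (11)·(7) = 77
121·t² − 154·t + 238 = 0  ⇒  m = 77² − 121·238 = -22869
m = -22869 < 0,  v_rel·d = 77 > 0  ⇒  outside

inside=no margin=-22869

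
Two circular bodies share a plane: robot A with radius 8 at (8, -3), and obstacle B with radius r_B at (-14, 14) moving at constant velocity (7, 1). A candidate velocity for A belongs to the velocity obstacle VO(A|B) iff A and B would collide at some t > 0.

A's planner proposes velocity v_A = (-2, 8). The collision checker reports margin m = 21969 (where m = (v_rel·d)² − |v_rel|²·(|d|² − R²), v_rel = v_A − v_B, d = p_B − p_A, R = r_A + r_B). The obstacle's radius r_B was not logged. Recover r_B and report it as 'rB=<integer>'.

m = 21969
d = (-22, 17);  v_rel = (-9, 7),  |v_rel|² = 130
v_rel×d = (-9)·(17) − (7)·(-22) = 1
since m = R²·130 − 1²:  R² = (1 + 21969) / 130 = 169
R = √169 = 13  ⇒  r_B = 13 − 8 = 5

rB=5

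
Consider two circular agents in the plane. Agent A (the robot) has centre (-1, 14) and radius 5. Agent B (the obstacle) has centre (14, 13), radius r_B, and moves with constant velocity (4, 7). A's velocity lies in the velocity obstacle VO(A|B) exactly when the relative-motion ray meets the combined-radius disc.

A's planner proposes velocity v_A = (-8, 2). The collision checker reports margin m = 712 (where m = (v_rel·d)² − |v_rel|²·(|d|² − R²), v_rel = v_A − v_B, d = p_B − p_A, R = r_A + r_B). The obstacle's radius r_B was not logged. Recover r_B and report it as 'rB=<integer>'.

m = 712
d = (15, -1);  v_rel = (-12, -5),  |v_rel|² = 169
v_rel×d = (-12)·(-1) − (-5)·(15) = 87
since m = R²·169 − 87²:  R² = (7569 + 712) / 169 = 49
R = √49 = 7  ⇒  r_B = 7 − 5 = 2

rB=2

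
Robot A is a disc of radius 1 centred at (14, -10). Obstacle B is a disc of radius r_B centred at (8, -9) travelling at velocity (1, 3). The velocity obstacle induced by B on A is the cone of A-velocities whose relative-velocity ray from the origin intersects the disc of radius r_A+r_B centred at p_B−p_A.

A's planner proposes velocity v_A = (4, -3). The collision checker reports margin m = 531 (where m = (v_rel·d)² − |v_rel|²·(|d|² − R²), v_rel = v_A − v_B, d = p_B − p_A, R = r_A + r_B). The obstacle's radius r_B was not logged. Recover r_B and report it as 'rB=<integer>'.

m = 531
d = (-6, 1);  v_rel = (3, -6),  |v_rel|² = 45
v_rel×d = (3)·(1) − (-6)·(-6) = -33
since m = R²·45 − (-33)²:  R² = (1089 + 531) / 45 = 36
R = √36 = 6  ⇒  r_B = 6 − 1 = 5

rB=5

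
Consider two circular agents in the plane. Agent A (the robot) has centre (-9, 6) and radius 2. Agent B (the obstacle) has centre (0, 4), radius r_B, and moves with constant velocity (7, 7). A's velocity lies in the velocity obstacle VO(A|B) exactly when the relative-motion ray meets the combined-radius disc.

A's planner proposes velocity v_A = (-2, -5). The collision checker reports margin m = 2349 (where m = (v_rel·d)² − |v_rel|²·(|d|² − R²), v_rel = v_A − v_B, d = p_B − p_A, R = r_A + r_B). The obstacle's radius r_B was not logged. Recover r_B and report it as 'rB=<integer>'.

m = 2349
d = (9, -2);  v_rel = (-9, -12),  |v_rel|² = 225
v_rel×d = (-9)·(-2) − (-12)·(9) = 126
since m = R²·225 − 126²:  R² = (15876 + 2349) / 225 = 81
R = √81 = 9  ⇒  r_B = 9 − 2 = 7

rB=7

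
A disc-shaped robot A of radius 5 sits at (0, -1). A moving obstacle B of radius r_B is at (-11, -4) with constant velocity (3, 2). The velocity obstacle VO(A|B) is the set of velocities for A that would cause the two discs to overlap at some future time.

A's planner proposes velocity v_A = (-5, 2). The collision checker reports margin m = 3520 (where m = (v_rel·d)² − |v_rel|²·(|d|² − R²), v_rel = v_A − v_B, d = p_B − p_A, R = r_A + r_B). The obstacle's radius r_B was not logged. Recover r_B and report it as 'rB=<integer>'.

m = 3520
d = (-11, -3);  v_rel = (-8, 0),  |v_rel|² = 64
v_rel×d = (-8)·(-3) − (0)·(-11) = 24
since m = R²·64 − 24²:  R² = (576 + 3520) / 64 = 64
R = √64 = 8  ⇒  r_B = 8 − 5 = 3

rB=3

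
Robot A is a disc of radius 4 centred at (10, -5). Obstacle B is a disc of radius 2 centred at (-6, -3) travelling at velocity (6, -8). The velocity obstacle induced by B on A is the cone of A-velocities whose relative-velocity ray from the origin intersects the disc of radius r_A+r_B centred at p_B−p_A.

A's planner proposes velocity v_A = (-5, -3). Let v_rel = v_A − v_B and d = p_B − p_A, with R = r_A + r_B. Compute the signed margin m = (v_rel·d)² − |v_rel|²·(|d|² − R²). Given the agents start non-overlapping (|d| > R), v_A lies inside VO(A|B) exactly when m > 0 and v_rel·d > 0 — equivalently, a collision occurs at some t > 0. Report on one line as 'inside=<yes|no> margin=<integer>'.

d = (-16, 2),  |d|² = 260;  R = 4+2 = 6,  c = 260−6² = 224
v_rel = (-11, 5),  |v_rel|² = 146;  v_rel·d = (-11)·(-16) + (5)·(2) = 186
146·t² − 372·t + 224 = 0  ⇒  m = 186² − 146·224 = 1892
m = 1892 > 0,  v_rel·d = 186 > 0  ⇒  inside

inside=yes margin=1892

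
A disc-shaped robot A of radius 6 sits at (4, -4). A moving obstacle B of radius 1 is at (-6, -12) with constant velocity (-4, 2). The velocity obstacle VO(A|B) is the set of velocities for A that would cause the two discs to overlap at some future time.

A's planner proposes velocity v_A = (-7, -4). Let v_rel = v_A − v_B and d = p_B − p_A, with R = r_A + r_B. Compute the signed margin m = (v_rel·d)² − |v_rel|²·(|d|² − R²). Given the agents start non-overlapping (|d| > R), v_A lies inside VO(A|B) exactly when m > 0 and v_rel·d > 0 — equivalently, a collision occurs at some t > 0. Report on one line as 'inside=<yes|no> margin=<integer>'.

d = (-10, -8),  |d|² = 164;  R = 6+1 = 7,  c = 164−7² = 115
v_rel = (-3, -6),  |v_rel|² = 45;  v_rel·d = (-3)·(-10) + (-6)·(-8) = 78
45·t² − 156·t + 115 = 0  ⇒  m = 78² − 45·115 = 909
m = 909 > 0,  v_rel·d = 78 > 0  ⇒  inside

inside=yes margin=909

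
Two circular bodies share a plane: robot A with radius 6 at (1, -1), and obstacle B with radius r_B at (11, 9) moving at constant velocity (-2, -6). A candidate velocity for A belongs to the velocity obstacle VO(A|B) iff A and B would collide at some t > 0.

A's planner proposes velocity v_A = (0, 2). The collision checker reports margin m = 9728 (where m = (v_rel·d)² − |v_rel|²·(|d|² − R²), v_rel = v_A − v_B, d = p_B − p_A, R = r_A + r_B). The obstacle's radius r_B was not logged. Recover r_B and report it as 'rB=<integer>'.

m = 9728
d = (10, 10);  v_rel = (2, 8),  |v_rel|² = 68
v_rel×d = (2)·(10) − (8)·(10) = -60
since m = R²·68 − (-60)²:  R² = (3600 + 9728) / 68 = 196
R = √196 = 14  ⇒  r_B = 14 − 6 = 8

rB=8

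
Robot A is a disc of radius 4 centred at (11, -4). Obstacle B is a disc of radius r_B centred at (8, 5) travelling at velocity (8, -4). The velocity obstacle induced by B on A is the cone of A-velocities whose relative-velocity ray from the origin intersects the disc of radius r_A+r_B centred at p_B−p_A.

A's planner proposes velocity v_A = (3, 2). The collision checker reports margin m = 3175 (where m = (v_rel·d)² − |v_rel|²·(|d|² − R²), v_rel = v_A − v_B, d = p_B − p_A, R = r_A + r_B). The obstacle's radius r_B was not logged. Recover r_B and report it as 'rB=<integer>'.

m = 3175
d = (-3, 9);  v_rel = (-5, 6),  |v_rel|² = 61
v_rel×d = (-5)·(9) − (6)·(-3) = -27
since m = R²·61 − (-27)²:  R² = (729 + 3175) / 61 = 64
R = √64 = 8  ⇒  r_B = 8 − 4 = 4

rB=4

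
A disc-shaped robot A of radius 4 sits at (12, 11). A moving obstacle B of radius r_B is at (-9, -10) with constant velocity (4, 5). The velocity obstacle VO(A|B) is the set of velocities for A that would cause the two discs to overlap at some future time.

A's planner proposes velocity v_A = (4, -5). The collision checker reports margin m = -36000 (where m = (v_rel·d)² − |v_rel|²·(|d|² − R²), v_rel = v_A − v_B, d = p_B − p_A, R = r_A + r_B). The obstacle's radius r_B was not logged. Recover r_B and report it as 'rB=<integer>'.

m = -36000
d = (-21, -21);  v_rel = (0, -10),  |v_rel|² = 100
v_rel×d = (0)·(-21) − (-10)·(-21) = -210
since m = R²·100 − (-210)²:  R² = (44100 + -36000) / 100 = 81
R = √81 = 9  ⇒  r_B = 9 − 4 = 5

rB=5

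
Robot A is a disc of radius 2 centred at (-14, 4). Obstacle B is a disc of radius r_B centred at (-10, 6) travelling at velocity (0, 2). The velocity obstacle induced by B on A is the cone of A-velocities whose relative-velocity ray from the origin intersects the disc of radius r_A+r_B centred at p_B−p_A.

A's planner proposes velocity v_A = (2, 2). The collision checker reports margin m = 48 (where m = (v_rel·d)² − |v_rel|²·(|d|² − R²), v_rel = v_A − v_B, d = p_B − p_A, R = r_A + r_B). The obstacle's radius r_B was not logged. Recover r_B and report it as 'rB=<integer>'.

m = 48
d = (4, 2);  v_rel = (2, 0),  |v_rel|² = 4
v_rel×d = (2)·(2) − (0)·(4) = 4
since m = R²·4 − 4²:  R² = (16 + 48) / 4 = 16
R = √16 = 4  ⇒  r_B = 4 − 2 = 2

rB=2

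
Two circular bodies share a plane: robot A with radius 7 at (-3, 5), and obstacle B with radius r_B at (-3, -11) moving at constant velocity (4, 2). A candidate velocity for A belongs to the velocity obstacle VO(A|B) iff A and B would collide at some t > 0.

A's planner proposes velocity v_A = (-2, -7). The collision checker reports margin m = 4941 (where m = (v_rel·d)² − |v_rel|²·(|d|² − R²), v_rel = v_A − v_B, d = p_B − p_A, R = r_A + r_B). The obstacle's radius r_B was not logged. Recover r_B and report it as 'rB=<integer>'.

m = 4941
d = (0, -16);  v_rel = (-6, -9),  |v_rel|² = 117
v_rel×d = (-6)·(-16) − (-9)·(0) = 96
since m = R²·117 − 96²:  R² = (9216 + 4941) / 117 = 121
R = √121 = 11  ⇒  r_B = 11 − 7 = 4

rB=4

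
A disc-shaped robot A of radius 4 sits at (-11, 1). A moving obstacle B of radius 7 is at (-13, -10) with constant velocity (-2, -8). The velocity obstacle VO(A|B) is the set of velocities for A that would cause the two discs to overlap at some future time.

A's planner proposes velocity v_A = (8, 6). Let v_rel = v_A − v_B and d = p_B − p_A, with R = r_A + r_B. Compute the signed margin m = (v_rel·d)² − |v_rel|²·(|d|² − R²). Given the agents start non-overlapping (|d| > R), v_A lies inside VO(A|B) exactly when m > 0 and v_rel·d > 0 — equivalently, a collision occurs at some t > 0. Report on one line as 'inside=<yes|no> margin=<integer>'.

d = (-2, -11),  |d|² = 125;  R = 4+7 = 11,  c = 125−11² = 4
v_rel = (10, 14),  |v_rel|² = 296;  v_rel·d = (10)·(-2) + (14)·(-11) = -174
296·t² + 348·t + 4 = 0  ⇒  m = (-174)² − 296·4 = 29092
m = 29092 > 0,  v_rel·d = -174 < 0  ⇒  outside

inside=no margin=29092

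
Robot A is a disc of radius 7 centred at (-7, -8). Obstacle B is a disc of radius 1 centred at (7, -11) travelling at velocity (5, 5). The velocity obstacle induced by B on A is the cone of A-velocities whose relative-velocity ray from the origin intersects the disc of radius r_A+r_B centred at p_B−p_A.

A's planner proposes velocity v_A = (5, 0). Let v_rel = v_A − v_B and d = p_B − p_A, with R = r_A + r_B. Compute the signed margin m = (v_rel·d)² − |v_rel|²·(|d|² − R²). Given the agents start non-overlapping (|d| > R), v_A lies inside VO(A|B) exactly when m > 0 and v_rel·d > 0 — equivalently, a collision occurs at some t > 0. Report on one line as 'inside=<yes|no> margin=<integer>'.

d = (14, -3),  |d|² = 205;  R = 7+1 = 8,  c = 205−8² = 141
v_rel = (0, -5),  |v_rel|² = 25;  v_rel·d = (0)·(14) + (-5)·(-3) = 15
25·t² − 30·t + 141 = 0  ⇒  m = 15² − 25·141 = -3300
m = -3300 < 0,  v_rel·d = 15 > 0  ⇒  outside

inside=no margin=-3300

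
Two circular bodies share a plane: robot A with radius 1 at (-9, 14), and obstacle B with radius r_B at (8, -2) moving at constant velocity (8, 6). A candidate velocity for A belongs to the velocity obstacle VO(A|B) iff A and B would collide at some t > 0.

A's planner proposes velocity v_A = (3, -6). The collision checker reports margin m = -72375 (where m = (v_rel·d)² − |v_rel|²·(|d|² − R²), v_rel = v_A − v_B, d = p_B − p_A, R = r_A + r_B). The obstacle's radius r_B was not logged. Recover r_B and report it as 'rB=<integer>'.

m = -72375
d = (17, -16);  v_rel = (-5, -12),  |v_rel|² = 169
v_rel×d = (-5)·(-16) − (-12)·(17) = 284
since m = R²·169 − 284²:  R² = (80656 + -72375) / 169 = 49
R = √49 = 7  ⇒  r_B = 7 − 1 = 6

rB=6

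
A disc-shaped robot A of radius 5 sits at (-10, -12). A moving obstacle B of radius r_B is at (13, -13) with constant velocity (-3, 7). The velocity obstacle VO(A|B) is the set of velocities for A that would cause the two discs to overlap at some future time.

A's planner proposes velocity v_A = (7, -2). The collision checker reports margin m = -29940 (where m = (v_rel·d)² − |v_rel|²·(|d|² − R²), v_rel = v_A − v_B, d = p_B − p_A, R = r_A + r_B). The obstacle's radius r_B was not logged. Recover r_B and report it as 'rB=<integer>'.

m = -29940
d = (23, -1);  v_rel = (10, -9),  |v_rel|² = 181
v_rel×d = (10)·(-1) − (-9)·(23) = 197
since m = R²·181 − 197²:  R² = (38809 + -29940) / 181 = 49
R = √49 = 7  ⇒  r_B = 7 − 5 = 2

rB=2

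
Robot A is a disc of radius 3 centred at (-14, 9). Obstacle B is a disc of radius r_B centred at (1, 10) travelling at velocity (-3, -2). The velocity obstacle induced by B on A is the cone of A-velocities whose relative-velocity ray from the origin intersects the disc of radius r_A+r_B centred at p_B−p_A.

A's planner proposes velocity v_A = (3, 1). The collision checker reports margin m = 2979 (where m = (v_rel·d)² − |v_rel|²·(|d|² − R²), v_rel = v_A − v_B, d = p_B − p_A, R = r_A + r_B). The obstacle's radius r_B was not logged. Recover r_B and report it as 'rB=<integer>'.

m = 2979
d = (15, 1);  v_rel = (6, 3),  |v_rel|² = 45
v_rel×d = (6)·(1) − (3)·(15) = -39
since m = R²·45 − (-39)²:  R² = (1521 + 2979) / 45 = 100
R = √100 = 10  ⇒  r_B = 10 − 3 = 7

rB=7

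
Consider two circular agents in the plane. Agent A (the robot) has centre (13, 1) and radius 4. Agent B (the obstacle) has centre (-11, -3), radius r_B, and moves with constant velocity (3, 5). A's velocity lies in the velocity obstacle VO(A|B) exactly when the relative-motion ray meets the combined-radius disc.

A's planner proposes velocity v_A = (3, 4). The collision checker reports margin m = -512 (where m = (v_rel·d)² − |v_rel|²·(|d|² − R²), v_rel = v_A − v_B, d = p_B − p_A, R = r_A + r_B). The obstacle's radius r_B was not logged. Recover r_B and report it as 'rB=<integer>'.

m = -512
d = (-24, -4);  v_rel = (0, -1),  |v_rel|² = 1
v_rel×d = (0)·(-4) − (-1)·(-24) = -24
since m = R²·1 − (-24)²:  R² = (576 + -512) / 1 = 64
R = √64 = 8  ⇒  r_B = 8 − 4 = 4

rB=4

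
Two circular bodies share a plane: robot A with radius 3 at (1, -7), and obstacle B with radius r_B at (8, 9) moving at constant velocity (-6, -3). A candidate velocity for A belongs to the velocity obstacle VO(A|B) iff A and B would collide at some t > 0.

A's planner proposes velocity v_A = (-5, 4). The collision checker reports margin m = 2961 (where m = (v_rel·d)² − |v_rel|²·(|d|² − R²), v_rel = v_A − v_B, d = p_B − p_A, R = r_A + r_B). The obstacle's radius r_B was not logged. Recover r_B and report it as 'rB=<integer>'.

m = 2961
d = (7, 16);  v_rel = (1, 7),  |v_rel|² = 50
v_rel×d = (1)·(16) − (7)·(7) = -33
since m = R²·50 − (-33)²:  R² = (1089 + 2961) / 50 = 81
R = √81 = 9  ⇒  r_B = 9 − 3 = 6

rB=6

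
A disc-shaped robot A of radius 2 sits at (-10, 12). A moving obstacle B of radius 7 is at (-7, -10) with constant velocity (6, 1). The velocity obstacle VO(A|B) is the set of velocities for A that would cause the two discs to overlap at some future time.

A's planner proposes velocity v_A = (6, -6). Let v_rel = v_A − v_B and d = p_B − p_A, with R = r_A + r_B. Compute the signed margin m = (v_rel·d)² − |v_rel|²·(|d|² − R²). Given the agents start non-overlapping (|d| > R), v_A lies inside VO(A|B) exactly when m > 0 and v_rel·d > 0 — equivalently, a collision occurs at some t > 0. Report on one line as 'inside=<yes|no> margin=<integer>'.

d = (3, -22),  |d|² = 493;  R = 2+7 = 9,  c = 493−9² = 412
v_rel = (0, -7),  |v_rel|² = 49;  v_rel·d = (0)·(3) + (-7)·(-22) = 154
49·t² − 308·t + 412 = 0  ⇒  m = 154² − 49·412 = 3528
m = 3528 > 0,  v_rel·d = 154 > 0  ⇒  inside

inside=yes margin=3528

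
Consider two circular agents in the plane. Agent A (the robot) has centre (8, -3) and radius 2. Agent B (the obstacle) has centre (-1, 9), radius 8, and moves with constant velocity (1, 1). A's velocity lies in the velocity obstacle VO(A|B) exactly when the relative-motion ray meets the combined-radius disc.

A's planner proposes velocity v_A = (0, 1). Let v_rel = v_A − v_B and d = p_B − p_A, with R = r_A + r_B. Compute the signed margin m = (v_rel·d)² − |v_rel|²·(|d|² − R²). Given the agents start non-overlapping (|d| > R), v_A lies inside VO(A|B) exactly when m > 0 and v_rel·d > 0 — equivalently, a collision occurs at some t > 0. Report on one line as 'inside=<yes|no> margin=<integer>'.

d = (-9, 12),  |d|² = 225;  R = 2+8 = 10,  c = 225−10² = 125
v_rel = (-1, 0),  |v_rel|² = 1;  v_rel·d = (-1)·(-9) + (0)·(12) = 9
1·t² − 18·t + 125 = 0  ⇒  m = 9² − 1·125 = -44
m = -44 < 0,  v_rel·d = 9 > 0  ⇒  outside

inside=no margin=-44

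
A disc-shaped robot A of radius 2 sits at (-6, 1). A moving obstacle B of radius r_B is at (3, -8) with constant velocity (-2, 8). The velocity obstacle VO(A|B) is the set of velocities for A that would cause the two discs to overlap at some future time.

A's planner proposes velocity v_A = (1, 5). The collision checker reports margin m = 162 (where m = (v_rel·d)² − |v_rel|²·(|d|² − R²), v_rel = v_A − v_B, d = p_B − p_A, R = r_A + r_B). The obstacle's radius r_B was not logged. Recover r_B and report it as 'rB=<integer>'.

m = 162
d = (9, -9);  v_rel = (3, -3),  |v_rel|² = 18
v_rel×d = (3)·(-9) − (-3)·(9) = 0
since m = R²·18 − 0²:  R² = (0 + 162) / 18 = 9
R = √9 = 3  ⇒  r_B = 3 − 2 = 1

rB=1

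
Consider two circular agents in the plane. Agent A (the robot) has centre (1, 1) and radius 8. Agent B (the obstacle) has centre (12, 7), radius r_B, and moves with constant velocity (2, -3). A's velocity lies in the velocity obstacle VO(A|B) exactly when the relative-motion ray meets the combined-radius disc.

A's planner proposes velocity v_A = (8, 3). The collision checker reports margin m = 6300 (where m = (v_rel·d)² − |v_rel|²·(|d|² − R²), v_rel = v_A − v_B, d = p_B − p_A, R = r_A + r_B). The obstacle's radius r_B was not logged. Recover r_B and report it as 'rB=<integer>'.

m = 6300
d = (11, 6);  v_rel = (6, 6),  |v_rel|² = 72
v_rel×d = (6)·(6) − (6)·(11) = -30
since m = R²·72 − (-30)²:  R² = (900 + 6300) / 72 = 100
R = √100 = 10  ⇒  r_B = 10 − 8 = 2

rB=2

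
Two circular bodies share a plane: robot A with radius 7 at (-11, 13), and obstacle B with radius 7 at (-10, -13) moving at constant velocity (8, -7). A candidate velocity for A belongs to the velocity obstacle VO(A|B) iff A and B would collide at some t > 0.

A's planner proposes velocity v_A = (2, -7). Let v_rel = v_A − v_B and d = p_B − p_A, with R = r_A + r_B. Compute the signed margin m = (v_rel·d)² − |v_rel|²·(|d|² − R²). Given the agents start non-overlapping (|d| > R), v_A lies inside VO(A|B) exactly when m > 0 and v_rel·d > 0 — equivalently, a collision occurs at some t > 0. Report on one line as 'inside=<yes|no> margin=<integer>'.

d = (1, -26),  |d|² = 677;  R = 7+7 = 14,  c = 677−14² = 481
v_rel = (-6, 0),  |v_rel|² = 36;  v_rel·d = (-6)·(1) + (0)·(-26) = -6
36·t² + 12·t + 481 = 0  ⇒  m = (-6)² − 36·481 = -17280
m = -17280 < 0,  v_rel·d = -6 < 0  ⇒  outside

inside=no margin=-17280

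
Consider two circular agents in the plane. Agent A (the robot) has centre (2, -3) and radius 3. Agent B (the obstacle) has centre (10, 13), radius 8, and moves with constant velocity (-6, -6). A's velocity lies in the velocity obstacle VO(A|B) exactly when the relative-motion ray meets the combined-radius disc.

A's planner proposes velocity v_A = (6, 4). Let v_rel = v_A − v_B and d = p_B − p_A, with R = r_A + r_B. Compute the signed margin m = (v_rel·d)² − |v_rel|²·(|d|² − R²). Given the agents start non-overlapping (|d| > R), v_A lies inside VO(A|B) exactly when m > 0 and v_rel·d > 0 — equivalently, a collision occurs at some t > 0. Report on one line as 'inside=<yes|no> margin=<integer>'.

d = (8, 16),  |d|² = 320;  R = 3+8 = 11,  c = 320−11² = 199
v_rel = (12, 10),  |v_rel|² = 244;  v_rel·d = (12)·(8) + (10)·(16) = 256
244·t² − 512·t + 199 = 0  ⇒  m = 256² − 244·199 = 16980
m = 16980 > 0,  v_rel·d = 256 > 0  ⇒  inside

inside=yes margin=16980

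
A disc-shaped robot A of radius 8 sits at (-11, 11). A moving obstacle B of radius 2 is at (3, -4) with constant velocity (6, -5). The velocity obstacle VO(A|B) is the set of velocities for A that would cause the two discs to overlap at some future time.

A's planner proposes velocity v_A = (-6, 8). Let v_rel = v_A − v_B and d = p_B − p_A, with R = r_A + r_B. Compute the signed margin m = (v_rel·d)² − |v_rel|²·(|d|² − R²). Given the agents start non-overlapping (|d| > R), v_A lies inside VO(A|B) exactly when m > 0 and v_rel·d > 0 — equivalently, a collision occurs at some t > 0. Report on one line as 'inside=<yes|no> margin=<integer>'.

d = (14, -15),  |d|² = 421;  R = 8+2 = 10,  c = 421−10² = 321
v_rel = (-12, 13),  |v_rel|² = 313;  v_rel·d = (-12)·(14) + (13)·(-15) = -363
313·t² + 726·t + 321 = 0  ⇒  m = (-363)² − 313·321 = 31296
m = 31296 > 0,  v_rel·d = -363 < 0  ⇒  outside

inside=no margin=31296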